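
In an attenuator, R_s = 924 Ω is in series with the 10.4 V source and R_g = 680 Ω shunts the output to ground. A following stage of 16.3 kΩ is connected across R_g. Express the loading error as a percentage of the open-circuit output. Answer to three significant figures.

2.35 %

The divider's output (Thévenin) resistance is R_s‖R_g = 391.7 Ω.
Fractional drop under load = R_th/(R_th + R_L) = 391.7 / (391.7 + 16300) = 0.02347.
So the output falls by 2.35 %.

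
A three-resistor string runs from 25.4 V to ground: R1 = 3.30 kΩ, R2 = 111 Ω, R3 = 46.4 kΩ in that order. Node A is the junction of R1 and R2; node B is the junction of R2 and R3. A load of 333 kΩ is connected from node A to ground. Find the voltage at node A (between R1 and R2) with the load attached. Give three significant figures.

V ≈ 23.5 V

Below node A the series string R2+R3 = 46510 Ω sits in parallel with the 333000 Ω load: 40810 Ω.
V_A = 25.4 × 40810/(3300 + 40810) = 23.5 V.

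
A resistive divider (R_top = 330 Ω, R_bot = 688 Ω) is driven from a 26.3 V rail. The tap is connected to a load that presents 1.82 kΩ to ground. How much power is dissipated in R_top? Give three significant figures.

Total resistance from the source is R_top + (R_bot‖R_L) = 829.3 Ω, so I = 26.3/829.3 Ω = 31.71 mA.
P = I²·R_top = (31.71 mA)² × 330 Ω = 332 mW.

P ≈ 332 mW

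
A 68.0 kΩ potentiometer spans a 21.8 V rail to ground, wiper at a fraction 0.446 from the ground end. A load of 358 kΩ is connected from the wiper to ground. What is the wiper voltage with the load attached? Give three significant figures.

The wiper splits the pot into (1−α)R = 37.67 kΩ above and αR = 30.33 kΩ below.
Lower section ‖ load = 27.96 kΩ.
V_wiper = 21.8 × 27.96/(37.67 + 27.96) = 9.29 V.

V ≈ 9.29 V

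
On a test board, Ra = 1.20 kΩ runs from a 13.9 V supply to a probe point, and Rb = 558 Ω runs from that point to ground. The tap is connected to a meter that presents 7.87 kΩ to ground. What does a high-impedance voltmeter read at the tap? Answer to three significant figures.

The load sits in parallel with Rb: Rb‖R_L = (558 × 7870) / (558 + 7870) = 521.1 Ω.
V_out = 13.9 × 521.1 / (1200 + 521.1) = 13.9 × 521.1/1721 = 4.21 V.

V_out ≈ 4.21 V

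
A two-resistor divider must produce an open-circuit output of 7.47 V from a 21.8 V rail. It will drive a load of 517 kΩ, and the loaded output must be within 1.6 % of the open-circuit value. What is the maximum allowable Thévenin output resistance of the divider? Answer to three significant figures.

R_th ≤ 8.41 kΩ

Loading drop = R_th/(R_th + R_L) ≤ 0.0160, so R_th ≤ R_L · ε/(1−ε) = 517 kΩ × 0.0160/0.9840 = 8.41 kΩ.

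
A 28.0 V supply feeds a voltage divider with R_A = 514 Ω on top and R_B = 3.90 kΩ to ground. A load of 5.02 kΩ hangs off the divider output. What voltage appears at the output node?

V_out ≈ 22.7 V

The load sits in parallel with R_B: R_B‖R_L = (3900 × 5020) / (3900 + 5020) = 2195 Ω.
V_out = 28.0 × 2195 / (514 + 2195) = 28.0 × 2195/2709 = 22.7 V.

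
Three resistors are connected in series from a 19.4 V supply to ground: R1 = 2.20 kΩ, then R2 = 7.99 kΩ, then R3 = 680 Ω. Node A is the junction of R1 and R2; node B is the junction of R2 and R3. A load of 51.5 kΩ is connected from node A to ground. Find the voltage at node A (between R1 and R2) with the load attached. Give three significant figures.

V ≈ 15.0 V

Below node A the series string R2+R3 = 8670 Ω sits in parallel with the 51500 Ω load: 7421 Ω.
V_A = 19.4 × 7421/(2200 + 7421) = 15.0 V.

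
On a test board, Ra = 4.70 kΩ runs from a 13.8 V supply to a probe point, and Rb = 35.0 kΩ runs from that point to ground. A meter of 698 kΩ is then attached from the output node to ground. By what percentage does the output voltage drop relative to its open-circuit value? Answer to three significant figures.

0.590 %

The divider's output (Thévenin) resistance is Ra‖Rb = 4.144 kΩ.
Fractional drop under load = R_th/(R_th + R_L) = 4.144 / (4.144 + 698) = 0.005901.
So the output falls by 0.590 %.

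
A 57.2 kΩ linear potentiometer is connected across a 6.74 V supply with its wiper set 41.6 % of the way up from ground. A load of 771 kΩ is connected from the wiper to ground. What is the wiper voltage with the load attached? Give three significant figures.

The wiper splits the pot into (1−α)R = 33.40 kΩ above and αR = 23.80 kΩ below.
Lower section ‖ load = 23.08 kΩ.
V_wiper = 6.74 × 23.08/(33.40 + 23.08) = 2.75 V.

V ≈ 2.75 V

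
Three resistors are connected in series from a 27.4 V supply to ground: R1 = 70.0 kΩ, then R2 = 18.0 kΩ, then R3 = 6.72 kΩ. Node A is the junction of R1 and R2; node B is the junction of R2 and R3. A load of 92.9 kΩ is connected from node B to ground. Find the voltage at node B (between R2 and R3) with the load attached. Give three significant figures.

V ≈ 1.82 V

At node B, R3 is in parallel with the load: R3‖R_L = 6.267 kΩ.
Below node A the resistance is R2 + (R3‖R_L) = 24.27 kΩ, so V_A = 27.4 × 24.27/94.27 = 7.053 V.
Then V_B = V_A × (R3‖R_L)/(R2 + R3‖R_L) = 7.053 × 6.267/24.27 = 1.82 V.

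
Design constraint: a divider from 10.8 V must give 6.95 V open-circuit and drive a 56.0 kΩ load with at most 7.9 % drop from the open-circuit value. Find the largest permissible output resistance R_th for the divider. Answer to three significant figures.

R_th ≤ 4.80 kΩ

Loading drop = R_th/(R_th + R_L) ≤ 0.0790, so R_th ≤ R_L · ε/(1−ε) = 56.0 kΩ × 0.0790/0.9210 = 4.80 kΩ.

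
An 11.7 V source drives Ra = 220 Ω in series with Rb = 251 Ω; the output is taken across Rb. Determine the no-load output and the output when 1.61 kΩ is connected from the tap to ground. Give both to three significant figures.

Unloaded: 6.24 V; loaded: 5.81 V

Open-circuit: V = 11.7 × 251/(220 + 251) = 6.24 V.
With the load, Rb becomes Rb‖R_L = 217.1 Ω, so V = 11.7 × 217.1/437.1 = 5.81 V.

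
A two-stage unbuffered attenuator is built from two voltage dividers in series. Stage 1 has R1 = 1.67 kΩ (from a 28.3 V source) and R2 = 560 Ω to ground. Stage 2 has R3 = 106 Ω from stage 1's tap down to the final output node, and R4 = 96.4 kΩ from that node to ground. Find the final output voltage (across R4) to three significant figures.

V_out ≈ 7.07 V

Stage 2 presents R3+R4 = 96510 Ω as a load on stage 1's tap.
Stage 1's lower leg becomes R2‖(R3+R4) = 556.8 Ω, so V_mid = 28.3 × 556.8/2227 = 7.076 V.
Stage 2 is itself unloaded: V_out = V_mid × R4/(R3+R4) = 7.076 × 96400/96510 = 7.07 V.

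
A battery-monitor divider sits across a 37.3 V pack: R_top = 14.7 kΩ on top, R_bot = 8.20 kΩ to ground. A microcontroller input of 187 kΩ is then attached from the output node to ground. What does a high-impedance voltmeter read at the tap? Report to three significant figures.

The load sits in parallel with R_bot: R_bot‖R_L = (8.20 × 187) / (8.20 + 187) = 7.856 kΩ.
V_out = 37.3 × 7.856 / (14.7 + 7.856) = 37.3 × 7.856/22.56 = 13.0 V.

V_out ≈ 13.0 V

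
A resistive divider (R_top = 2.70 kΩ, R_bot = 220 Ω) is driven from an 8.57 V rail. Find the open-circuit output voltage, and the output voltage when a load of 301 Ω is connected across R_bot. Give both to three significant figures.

Open-circuit: V = 8.57 × 220/(2700 + 220) = 0.646 V.
With the load, R_bot becomes R_bot‖R_L = 127.1 Ω, so V = 8.57 × 127.1/2827 = 0.385 V.

Unloaded: 0.646 V; loaded: 0.385 V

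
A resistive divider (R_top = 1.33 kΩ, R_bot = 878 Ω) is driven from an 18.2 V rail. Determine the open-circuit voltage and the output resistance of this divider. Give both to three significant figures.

V_th is the open-circuit tap voltage: 18.2 × 878/(1330 + 878) = 7.24 V.
With the supply zeroed, R_top and R_bot appear in parallel from the tap: R_th = R_top‖R_bot = (1330 × 878)/2208 = 529 Ω.

V_th = 7.24 V, R_th = 529 Ω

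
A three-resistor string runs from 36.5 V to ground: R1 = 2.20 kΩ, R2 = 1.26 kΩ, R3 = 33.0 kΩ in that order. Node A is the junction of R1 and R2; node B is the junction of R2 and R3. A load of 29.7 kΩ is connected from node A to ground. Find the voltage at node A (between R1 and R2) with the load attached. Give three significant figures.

V ≈ 32.1 V

Below node A the series string R2+R3 = 34.26 kΩ sits in parallel with the 29.7 kΩ load: 15.91 kΩ.
V_A = 36.5 × 15.91/(2.20 + 15.91) = 32.1 V.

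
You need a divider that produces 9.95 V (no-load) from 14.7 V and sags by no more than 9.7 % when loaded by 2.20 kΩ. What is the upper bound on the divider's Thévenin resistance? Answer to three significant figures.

R_th ≤ 236 Ω

Loading drop = R_th/(R_th + R_L) ≤ 0.0970, so R_th ≤ R_L · ε/(1−ε) = 2.20 kΩ × 0.0970/0.9030 = 236 Ω.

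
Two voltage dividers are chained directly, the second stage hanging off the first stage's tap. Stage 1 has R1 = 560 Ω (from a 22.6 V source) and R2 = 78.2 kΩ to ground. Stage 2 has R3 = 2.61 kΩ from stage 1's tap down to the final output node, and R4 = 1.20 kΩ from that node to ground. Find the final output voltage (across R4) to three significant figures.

V_out ≈ 6.17 V

Stage 2 presents R3+R4 = 3810 Ω as a load on stage 1's tap.
Stage 1's lower leg becomes R2‖(R3+R4) = 3633 Ω, so V_mid = 22.6 × 3633/4193 = 19.58 V.
Stage 2 is itself unloaded: V_out = V_mid × R4/(R3+R4) = 19.58 × 1200/3810 = 6.17 V.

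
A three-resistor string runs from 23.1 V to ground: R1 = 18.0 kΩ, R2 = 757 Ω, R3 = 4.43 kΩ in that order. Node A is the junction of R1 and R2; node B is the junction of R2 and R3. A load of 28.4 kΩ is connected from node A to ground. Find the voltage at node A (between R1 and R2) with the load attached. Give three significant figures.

Below node A the series string R2+R3 = 5187 Ω sits in parallel with the 28400 Ω load: 4386 Ω.
V_A = 23.1 × 4386/(18000 + 4386) = 4.53 V.

V ≈ 4.53 V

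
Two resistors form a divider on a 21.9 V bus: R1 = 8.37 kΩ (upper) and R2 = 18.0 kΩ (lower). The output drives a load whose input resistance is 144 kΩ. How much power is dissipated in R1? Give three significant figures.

Total resistance from the source is R1 + (R2‖R_L) = 24.37 kΩ, so I = 21.9/24.37 kΩ = 0.8986 mA.
P = I²·R1 = (0.8986 mA)² × 8.37 kΩ = 6.76 mW.

P ≈ 6.76 mW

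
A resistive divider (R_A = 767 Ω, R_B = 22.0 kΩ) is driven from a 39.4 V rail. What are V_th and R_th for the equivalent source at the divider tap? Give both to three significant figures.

V_th is the open-circuit tap voltage: 39.4 × 22000/(767 + 22000) = 38.1 V.
With the supply zeroed, R_A and R_B appear in parallel from the tap: R_th = R_A‖R_B = (767 × 22000)/22770 = 741 Ω.

V_th = 38.1 V, R_th = 741 Ω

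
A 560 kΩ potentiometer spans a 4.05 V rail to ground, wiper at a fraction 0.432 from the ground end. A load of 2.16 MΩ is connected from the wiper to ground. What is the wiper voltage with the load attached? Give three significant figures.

The wiper splits the pot into (1−α)R = 318.1 kΩ above and αR = 241.9 kΩ below.
Lower section ‖ load = 217.6 kΩ.
V_wiper = 4.05 × 217.6/(318.1 + 217.6) = 1.64 V.

V ≈ 1.64 V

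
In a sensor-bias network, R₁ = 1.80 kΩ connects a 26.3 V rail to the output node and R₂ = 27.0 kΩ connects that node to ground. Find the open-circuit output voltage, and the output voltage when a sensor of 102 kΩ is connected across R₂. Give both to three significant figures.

Open-circuit: V = 26.3 × 27.0/(1.80 + 27.0) = 24.7 V.
With the load, R₂ becomes R₂‖R_L = 21.35 kΩ, so V = 26.3 × 21.35/23.15 = 24.3 V.

Unloaded: 24.7 V; loaded: 24.3 V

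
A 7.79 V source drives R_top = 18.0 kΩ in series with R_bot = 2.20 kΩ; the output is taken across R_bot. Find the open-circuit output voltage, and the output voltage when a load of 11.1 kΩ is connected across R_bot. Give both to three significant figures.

Unloaded: 0.848 V; loaded: 0.721 V

Open-circuit: V = 7.79 × 2.20/(18.0 + 2.20) = 0.848 V.
With the load, R_bot becomes R_bot‖R_L = 1.836 kΩ, so V = 7.79 × 1.836/19.84 = 0.721 V.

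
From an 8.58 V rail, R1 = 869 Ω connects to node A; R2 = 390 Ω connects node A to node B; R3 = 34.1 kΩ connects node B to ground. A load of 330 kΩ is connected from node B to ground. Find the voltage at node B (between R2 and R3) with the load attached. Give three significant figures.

At node B, R3 is in parallel with the load: R3‖R_L = 30910 Ω.
Below node A the resistance is R2 + (R3‖R_L) = 31300 Ω, so V_A = 8.58 × 31300/32170 = 8.348 V.
Then V_B = V_A × (R3‖R_L)/(R2 + R3‖R_L) = 8.348 × 30910/31300 = 8.24 V.

V ≈ 8.24 V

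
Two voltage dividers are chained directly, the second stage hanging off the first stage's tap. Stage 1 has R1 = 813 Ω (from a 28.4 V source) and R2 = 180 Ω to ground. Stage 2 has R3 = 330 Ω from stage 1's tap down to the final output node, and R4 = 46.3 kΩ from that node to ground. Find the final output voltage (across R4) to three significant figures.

V_out ≈ 5.10 V

Stage 2 presents R3+R4 = 46630 Ω as a load on stage 1's tap.
Stage 1's lower leg becomes R2‖(R3+R4) = 179.3 Ω, so V_mid = 28.4 × 179.3/992.3 = 5.132 V.
Stage 2 is itself unloaded: V_out = V_mid × R4/(R3+R4) = 5.132 × 46300/46630 = 5.10 V.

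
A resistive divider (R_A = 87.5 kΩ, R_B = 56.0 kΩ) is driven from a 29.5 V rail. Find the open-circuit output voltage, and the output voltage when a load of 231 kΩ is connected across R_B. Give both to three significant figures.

Open-circuit: V = 29.5 × 56.0/(87.5 + 56.0) = 11.5 V.
With the load, R_B becomes R_B‖R_L = 45.07 kΩ, so V = 29.5 × 45.07/132.6 = 10.0 V.

Unloaded: 11.5 V; loaded: 10.0 V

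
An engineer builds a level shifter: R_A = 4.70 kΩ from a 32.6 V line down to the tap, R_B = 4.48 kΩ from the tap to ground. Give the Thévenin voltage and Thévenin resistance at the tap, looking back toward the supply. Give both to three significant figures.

V_th is the open-circuit tap voltage: 32.6 × 4.48/(4.70 + 4.48) = 15.9 V.
With the supply zeroed, R_A and R_B appear in parallel from the tap: R_th = R_A‖R_B = (4.70 × 4.48)/9.180 = 2.29 kΩ.

V_th = 15.9 V, R_th = 2.29 kΩ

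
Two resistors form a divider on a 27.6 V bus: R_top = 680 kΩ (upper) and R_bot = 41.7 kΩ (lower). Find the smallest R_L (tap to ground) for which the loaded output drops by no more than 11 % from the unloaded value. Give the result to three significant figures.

R_L(min) ≈ 318 kΩ

Output resistance R_th = R_top‖R_bot = (680 × 41.7)/721.7 = 39.29 kΩ.
The fractional drop is R_th/(R_th + R_L); requiring this ≤ 0.110 gives R_L ≥ R_th(1/0.110 − 1) = 39.29 × 8.091 = 318 kΩ.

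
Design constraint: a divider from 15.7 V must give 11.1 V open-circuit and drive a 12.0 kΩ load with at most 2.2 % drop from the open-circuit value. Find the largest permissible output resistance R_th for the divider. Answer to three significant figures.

R_th ≤ 270 Ω

Loading drop = R_th/(R_th + R_L) ≤ 0.0220, so R_th ≤ R_L · ε/(1−ε) = 12.0 kΩ × 0.0220/0.9780 = 270 Ω.
(Any R1, R2 with R2/(R1+R2) = 0.707 and R1‖R2 ≤ 270 Ω will meet the spec.)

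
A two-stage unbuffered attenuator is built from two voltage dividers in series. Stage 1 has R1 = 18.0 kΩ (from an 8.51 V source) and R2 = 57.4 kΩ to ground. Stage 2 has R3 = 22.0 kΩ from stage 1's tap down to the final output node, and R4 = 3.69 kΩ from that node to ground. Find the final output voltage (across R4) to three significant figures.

Stage 2 presents R3+R4 = 25.69 kΩ as a load on stage 1's tap.
Stage 1's lower leg becomes R2‖(R3+R4) = 17.75 kΩ, so V_mid = 8.51 × 17.75/35.75 = 4.225 V.
Stage 2 is itself unloaded: V_out = V_mid × R4/(R3+R4) = 4.225 × 3.69/25.69 = 0.607 V.

V_out ≈ 0.607 V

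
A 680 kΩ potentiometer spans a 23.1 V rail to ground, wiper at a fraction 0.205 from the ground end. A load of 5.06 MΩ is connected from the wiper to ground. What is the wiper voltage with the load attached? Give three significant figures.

The wiper splits the pot into (1−α)R = 540.6 kΩ above and αR = 139.4 kΩ below.
Lower section ‖ load = 135.7 kΩ.
V_wiper = 23.1 × 135.7/(540.6 + 135.7) = 4.63 V.

V ≈ 4.63 V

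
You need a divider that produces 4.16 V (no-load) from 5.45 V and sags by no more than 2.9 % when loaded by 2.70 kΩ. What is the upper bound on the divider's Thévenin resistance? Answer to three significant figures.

R_th ≤ 80.6 Ω

Loading drop = R_th/(R_th + R_L) ≤ 0.0290, so R_th ≤ R_L · ε/(1−ε) = 2.70 kΩ × 0.0290/0.9710 = 80.6 Ω.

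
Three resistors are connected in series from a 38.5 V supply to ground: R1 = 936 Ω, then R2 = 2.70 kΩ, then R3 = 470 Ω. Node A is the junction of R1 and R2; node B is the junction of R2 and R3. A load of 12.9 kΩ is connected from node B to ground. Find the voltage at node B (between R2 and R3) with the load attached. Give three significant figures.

At node B, R3 is in parallel with the load: R3‖R_L = 453.5 Ω.
Below node A the resistance is R2 + (R3‖R_L) = 3153 Ω, so V_A = 38.5 × 3153/4089 = 29.69 V.
Then V_B = V_A × (R3‖R_L)/(R2 + R3‖R_L) = 29.69 × 453.5/3153 = 4.27 V.

V ≈ 4.27 V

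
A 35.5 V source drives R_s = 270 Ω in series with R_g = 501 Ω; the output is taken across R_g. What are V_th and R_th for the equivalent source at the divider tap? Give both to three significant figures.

V_th = 23.1 V, R_th = 175 Ω

V_th is the open-circuit tap voltage: 35.5 × 501/(270 + 501) = 23.1 V.
With the supply zeroed, R_s and R_g appear in parallel from the tap: R_th = R_s‖R_g = (270 × 501)/771.0 = 175 Ω.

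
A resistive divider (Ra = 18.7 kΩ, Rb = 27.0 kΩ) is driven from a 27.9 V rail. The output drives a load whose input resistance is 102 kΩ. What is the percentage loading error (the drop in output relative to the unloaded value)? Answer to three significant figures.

Unloaded V = 27.9 × 27.0/45.70 = 16.484 V.
Loaded: Rb‖R_L = 21.35 kΩ, giving V = 27.9 × 21.35/40.05 = 14.873 V.
Drop = (16.484 − 14.873) / 16.484 = 9.77 %.

9.77 %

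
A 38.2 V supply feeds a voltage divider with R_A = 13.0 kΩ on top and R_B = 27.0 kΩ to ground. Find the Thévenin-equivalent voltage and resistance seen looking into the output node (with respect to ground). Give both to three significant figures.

V_th = 25.8 V, R_th = 8.78 kΩ

V_th is the open-circuit tap voltage: 38.2 × 27.0/(13.0 + 27.0) = 25.8 V.
With the supply zeroed, R_A and R_B appear in parallel from the tap: R_th = R_A‖R_B = (13.0 × 27.0)/40.00 = 8.78 kΩ.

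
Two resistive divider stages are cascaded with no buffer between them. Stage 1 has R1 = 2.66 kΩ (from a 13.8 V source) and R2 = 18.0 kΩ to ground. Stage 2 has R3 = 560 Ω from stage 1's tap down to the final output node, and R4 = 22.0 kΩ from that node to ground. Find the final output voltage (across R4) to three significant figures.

V_out ≈ 10.6 V

Stage 2 presents R3+R4 = 22560 Ω as a load on stage 1's tap.
Stage 1's lower leg becomes R2‖(R3+R4) = 10010 Ω, so V_mid = 13.8 × 10010/12670 = 10.90 V.
Stage 2 is itself unloaded: V_out = V_mid × R4/(R3+R4) = 10.90 × 22000/22560 = 10.6 V.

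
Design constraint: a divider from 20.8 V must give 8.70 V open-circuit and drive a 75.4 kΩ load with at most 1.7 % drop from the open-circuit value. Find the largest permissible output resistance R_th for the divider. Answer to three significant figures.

Loading drop = R_th/(R_th + R_L) ≤ 0.0170, so R_th ≤ R_L · ε/(1−ε) = 75.4 kΩ × 0.0170/0.9830 = 1.30 kΩ.

R_th ≤ 1.30 kΩ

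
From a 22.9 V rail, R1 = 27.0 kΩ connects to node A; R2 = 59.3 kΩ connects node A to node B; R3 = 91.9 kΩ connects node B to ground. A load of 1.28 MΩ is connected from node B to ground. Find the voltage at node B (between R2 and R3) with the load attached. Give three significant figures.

V ≈ 11.4 V

At node B, R3 is in parallel with the load: R3‖R_L = 85.74 kΩ.
Below node A the resistance is R2 + (R3‖R_L) = 145.0 kΩ, so V_A = 22.9 × 145.0/172.0 = 19.31 V.
Then V_B = V_A × (R3‖R_L)/(R2 + R3‖R_L) = 19.31 × 85.74/145.0 = 11.4 V.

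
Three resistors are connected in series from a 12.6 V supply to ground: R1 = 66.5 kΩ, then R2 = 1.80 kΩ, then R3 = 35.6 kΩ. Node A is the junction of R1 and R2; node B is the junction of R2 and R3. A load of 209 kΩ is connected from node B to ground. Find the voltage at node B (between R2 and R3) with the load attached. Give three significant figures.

V ≈ 3.88 V

At node B, R3 is in parallel with the load: R3‖R_L = 30.42 kΩ.
Below node A the resistance is R2 + (R3‖R_L) = 32.22 kΩ, so V_A = 12.6 × 32.22/98.72 = 4.112 V.
Then V_B = V_A × (R3‖R_L)/(R2 + R3‖R_L) = 4.112 × 30.42/32.22 = 3.88 V.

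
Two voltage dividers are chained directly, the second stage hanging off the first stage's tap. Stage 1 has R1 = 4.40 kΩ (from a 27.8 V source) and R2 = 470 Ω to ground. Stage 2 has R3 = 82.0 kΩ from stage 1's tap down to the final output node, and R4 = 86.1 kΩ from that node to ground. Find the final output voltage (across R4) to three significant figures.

V_out ≈ 1.37 V

Stage 2 presents R3+R4 = 168100 Ω as a load on stage 1's tap.
Stage 1's lower leg becomes R2‖(R3+R4) = 468.7 Ω, so V_mid = 27.8 × 468.7/4869 = 2.676 V.
Stage 2 is itself unloaded: V_out = V_mid × R4/(R3+R4) = 2.676 × 86100/168100 = 1.37 V.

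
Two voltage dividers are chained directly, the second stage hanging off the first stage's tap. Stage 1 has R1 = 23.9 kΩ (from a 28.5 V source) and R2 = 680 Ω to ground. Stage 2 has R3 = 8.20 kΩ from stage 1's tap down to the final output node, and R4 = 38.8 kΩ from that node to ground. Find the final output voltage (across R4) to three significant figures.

V_out ≈ 0.642 V

Stage 2 presents R3+R4 = 47000 Ω as a load on stage 1's tap.
Stage 1's lower leg becomes R2‖(R3+R4) = 670.3 Ω, so V_mid = 28.5 × 670.3/24570 = 0.7775 V.
Stage 2 is itself unloaded: V_out = V_mid × R4/(R3+R4) = 0.7775 × 38800/47000 = 0.642 V.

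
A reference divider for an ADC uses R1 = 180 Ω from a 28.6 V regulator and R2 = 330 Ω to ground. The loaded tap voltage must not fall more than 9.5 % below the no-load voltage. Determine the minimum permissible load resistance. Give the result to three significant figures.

Output resistance R_th = R1‖R2 = (180 × 330)/510.0 = 116.5 Ω.
The fractional drop is R_th/(R_th + R_L); requiring this ≤ 0.0950 gives R_L ≥ R_th(1/0.0950 − 1) = 116.5 × 9.526 = 1.11 kΩ.

R_L(min) ≈ 1.11 kΩ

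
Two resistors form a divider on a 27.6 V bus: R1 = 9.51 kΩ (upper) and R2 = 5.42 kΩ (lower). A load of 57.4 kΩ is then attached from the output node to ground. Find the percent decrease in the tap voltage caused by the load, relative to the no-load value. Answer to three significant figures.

5.67 %

The divider's output (Thévenin) resistance is R1‖R2 = 3.452 kΩ.
Fractional drop under load = R_th/(R_th + R_L) = 3.452 / (3.452 + 57.4) = 0.05673.
So the output falls by 5.67 %.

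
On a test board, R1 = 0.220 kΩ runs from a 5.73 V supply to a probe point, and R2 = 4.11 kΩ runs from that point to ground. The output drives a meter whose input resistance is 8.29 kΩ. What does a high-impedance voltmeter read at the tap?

The load sits in parallel with R2: R2‖R_L = (4110 × 8290) / (4110 + 8290) = 2748 Ω.
V_out = 5.73 × 2748 / (220 + 2748) = 5.73 × 2748/2968 = 5.31 V.
(Unloaded it would have been 5.44 V.)

V_out ≈ 5.31 V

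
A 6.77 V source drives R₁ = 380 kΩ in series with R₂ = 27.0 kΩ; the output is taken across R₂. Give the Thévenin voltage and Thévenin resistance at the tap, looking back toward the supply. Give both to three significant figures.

V_th = 0.449 V, R_th = 25.2 kΩ

V_th is the open-circuit tap voltage: 6.77 × 27.0/(380 + 27.0) = 0.449 V.
With the supply zeroed, R₁ and R₂ appear in parallel from the tap: R_th = R₁‖R₂ = (380 × 27.0)/407.0 = 25.2 kΩ.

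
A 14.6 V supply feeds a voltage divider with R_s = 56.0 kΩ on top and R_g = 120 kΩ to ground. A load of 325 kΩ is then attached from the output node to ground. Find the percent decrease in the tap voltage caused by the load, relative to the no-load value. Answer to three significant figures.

The divider's output (Thévenin) resistance is R_s‖R_g = 38.18 kΩ.
Fractional drop under load = R_th/(R_th + R_L) = 38.18 / (38.18 + 325) = 0.1051.
So the output falls by 10.5 %.

10.5 %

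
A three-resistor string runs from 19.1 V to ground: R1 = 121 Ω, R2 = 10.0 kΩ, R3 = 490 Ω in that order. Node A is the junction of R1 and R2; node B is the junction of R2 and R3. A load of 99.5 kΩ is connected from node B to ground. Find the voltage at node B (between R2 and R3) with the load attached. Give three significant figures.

V ≈ 0.878 V

At node B, R3 is in parallel with the load: R3‖R_L = 487.6 Ω.
Below node A the resistance is R2 + (R3‖R_L) = 10490 Ω, so V_A = 19.1 × 10490/10610 = 18.88 V.
Then V_B = V_A × (R3‖R_L)/(R2 + R3‖R_L) = 18.88 × 487.6/10490 = 0.878 V.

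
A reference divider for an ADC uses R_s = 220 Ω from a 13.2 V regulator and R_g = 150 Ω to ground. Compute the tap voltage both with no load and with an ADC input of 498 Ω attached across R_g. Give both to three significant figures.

Unloaded: 5.35 V; loaded: 4.54 V

Open-circuit: V = 13.2 × 150/(220 + 150) = 5.35 V.
With the load, R_g becomes R_g‖R_L = 115.3 Ω, so V = 13.2 × 115.3/335.3 = 4.54 V.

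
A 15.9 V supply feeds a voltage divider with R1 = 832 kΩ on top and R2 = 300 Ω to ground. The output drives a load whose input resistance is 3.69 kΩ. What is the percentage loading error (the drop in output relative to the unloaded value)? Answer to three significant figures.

The divider's output (Thévenin) resistance is R1‖R2 = 299.9 Ω.
Fractional drop under load = R_th/(R_th + R_L) = 299.9 / (299.9 + 3690) = 0.07516.
So the output falls by 7.52 %.

7.52 %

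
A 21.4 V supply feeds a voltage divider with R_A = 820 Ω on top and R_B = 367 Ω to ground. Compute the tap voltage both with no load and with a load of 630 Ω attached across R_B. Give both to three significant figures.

Open-circuit: V = 21.4 × 367/(820 + 367) = 6.62 V.
With the load, R_B becomes R_B‖R_L = 231.9 Ω, so V = 21.4 × 231.9/1052 = 4.72 V.

Unloaded: 6.62 V; loaded: 4.72 V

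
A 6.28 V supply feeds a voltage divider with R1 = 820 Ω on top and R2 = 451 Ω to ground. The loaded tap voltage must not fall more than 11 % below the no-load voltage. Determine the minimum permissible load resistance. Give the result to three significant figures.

Output resistance R_th = R1‖R2 = (820 × 451)/1271 = 291.0 Ω.
The fractional drop is R_th/(R_th + R_L); requiring this ≤ 0.110 gives R_L ≥ R_th(1/0.110 − 1) = 291.0 × 8.091 = 2.35 kΩ.

R_L(min) ≈ 2.35 kΩ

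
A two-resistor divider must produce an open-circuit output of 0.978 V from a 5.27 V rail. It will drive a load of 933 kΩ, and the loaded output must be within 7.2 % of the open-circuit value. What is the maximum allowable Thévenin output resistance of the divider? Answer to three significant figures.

R_th ≤ 72.4 kΩ

Loading drop = R_th/(R_th + R_L) ≤ 0.0720, so R_th ≤ R_L · ε/(1−ε) = 933 kΩ × 0.0720/0.9280 = 72.4 kΩ.
(Any R1, R2 with R2/(R1+R2) = 0.186 and R1‖R2 ≤ 72.4 kΩ will meet the spec.)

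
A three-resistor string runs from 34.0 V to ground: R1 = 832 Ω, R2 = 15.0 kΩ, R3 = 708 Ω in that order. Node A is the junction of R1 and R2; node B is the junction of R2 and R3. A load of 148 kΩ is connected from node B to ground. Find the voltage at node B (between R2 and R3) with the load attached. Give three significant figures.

At node B, R3 is in parallel with the load: R3‖R_L = 704.6 Ω.
Below node A the resistance is R2 + (R3‖R_L) = 15700 Ω, so V_A = 34.0 × 15700/16540 = 32.29 V.
Then V_B = V_A × (R3‖R_L)/(R2 + R3‖R_L) = 32.29 × 704.6/15700 = 1.45 V.

V ≈ 1.45 V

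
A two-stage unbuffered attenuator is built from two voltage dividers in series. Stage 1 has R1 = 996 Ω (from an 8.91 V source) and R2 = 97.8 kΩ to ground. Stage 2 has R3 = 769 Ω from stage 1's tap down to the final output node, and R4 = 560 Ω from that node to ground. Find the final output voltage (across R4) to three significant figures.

V_out ≈ 2.13 V

Stage 2 presents R3+R4 = 1329 Ω as a load on stage 1's tap.
Stage 1's lower leg becomes R2‖(R3+R4) = 1311 Ω, so V_mid = 8.91 × 1311/2307 = 5.064 V.
Stage 2 is itself unloaded: V_out = V_mid × R4/(R3+R4) = 5.064 × 560/1329 = 2.13 V.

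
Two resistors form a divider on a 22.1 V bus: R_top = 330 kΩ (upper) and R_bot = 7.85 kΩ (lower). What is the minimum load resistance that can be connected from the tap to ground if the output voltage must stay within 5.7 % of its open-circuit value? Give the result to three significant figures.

Output resistance R_th = R_top‖R_bot = (330 × 7.85)/337.9 = 7.668 kΩ.
The fractional drop is R_th/(R_th + R_L); requiring this ≤ 0.0570 gives R_L ≥ R_th(1/0.0570 − 1) = 7.668 × 16.54 = 127 kΩ.

R_L(min) ≈ 127 kΩ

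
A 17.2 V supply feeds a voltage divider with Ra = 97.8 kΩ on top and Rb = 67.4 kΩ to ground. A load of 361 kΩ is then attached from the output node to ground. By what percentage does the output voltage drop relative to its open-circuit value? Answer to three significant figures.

Unloaded V = 17.2 × 67.4/165.2 = 7.0174 V.
Loaded: Rb‖R_L = 56.80 kΩ, giving V = 17.2 × 56.80/154.6 = 6.3190 V.
Drop = (7.0174 − 6.3190) / 7.0174 = 9.95 %.

9.95 %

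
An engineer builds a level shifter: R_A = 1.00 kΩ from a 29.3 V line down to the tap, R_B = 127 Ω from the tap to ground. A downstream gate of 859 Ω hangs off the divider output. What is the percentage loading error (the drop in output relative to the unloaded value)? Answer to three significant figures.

The divider's output (Thévenin) resistance is R_A‖R_B = 112.7 Ω.
Fractional drop under load = R_th/(R_th + R_L) = 112.7 / (112.7 + 859) = 0.1160.
So the output falls by 11.6 %.

11.6 %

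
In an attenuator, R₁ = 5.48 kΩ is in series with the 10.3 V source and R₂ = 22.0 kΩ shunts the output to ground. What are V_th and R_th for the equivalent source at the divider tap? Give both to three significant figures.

V_th is the open-circuit tap voltage: 10.3 × 22.0/(5.48 + 22.0) = 8.25 V.
With the supply zeroed, R₁ and R₂ appear in parallel from the tap: R_th = R₁‖R₂ = (5.48 × 22.0)/27.48 = 4.39 kΩ.

V_th = 8.25 V, R_th = 4.39 kΩ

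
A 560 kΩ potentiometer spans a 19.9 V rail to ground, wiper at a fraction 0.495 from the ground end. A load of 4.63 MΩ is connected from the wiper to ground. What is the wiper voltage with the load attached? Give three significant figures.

V ≈ 9.56 V

The wiper splits the pot into (1−α)R = 282.8 kΩ above and αR = 277.2 kΩ below.
Lower section ‖ load = 261.5 kΩ.
V_wiper = 19.9 × 261.5/(282.8 + 261.5) = 9.56 V.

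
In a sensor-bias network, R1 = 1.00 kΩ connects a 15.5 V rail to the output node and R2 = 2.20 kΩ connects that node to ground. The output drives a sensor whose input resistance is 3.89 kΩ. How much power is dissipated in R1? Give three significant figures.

Total resistance from the source is R1 + (R2‖R_L) = 2.405 kΩ, so I = 15.5/2.405 kΩ = 6.444 mA.
P = I²·R1 = (6.444 mA)² × 1.00 kΩ = 41.5 mW.

P ≈ 41.5 mW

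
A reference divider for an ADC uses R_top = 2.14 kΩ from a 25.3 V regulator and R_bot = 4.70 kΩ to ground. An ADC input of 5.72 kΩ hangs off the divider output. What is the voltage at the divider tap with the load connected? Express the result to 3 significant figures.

The load sits in parallel with R_bot: R_bot‖R_L = (4.70 × 5.72) / (4.70 + 5.72) = 2.580 kΩ.
V_out = 25.3 × 2.580 / (2.14 + 2.580) = 25.3 × 2.580/4.720 = 13.8 V.
(Unloaded it would have been 17.4 V.)

V_out ≈ 13.8 V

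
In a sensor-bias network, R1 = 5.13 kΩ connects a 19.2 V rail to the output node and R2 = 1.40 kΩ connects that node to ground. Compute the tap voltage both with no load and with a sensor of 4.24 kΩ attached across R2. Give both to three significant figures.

Unloaded: 4.12 V; loaded: 3.27 V

Open-circuit: V = 19.2 × 1.40/(5.13 + 1.40) = 4.12 V.
With the load, R2 becomes R2‖R_L = 1.052 kΩ, so V = 19.2 × 1.052/6.182 = 3.27 V.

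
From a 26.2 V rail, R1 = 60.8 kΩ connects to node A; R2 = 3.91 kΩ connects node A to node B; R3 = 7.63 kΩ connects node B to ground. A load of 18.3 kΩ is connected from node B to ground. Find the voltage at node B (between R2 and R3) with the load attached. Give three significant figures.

At node B, R3 is in parallel with the load: R3‖R_L = 5.385 kΩ.
Below node A the resistance is R2 + (R3‖R_L) = 9.295 kΩ, so V_A = 26.2 × 9.295/70.09 = 3.474 V.
Then V_B = V_A × (R3‖R_L)/(R2 + R3‖R_L) = 3.474 × 5.385/9.295 = 2.01 V.

V ≈ 2.01 V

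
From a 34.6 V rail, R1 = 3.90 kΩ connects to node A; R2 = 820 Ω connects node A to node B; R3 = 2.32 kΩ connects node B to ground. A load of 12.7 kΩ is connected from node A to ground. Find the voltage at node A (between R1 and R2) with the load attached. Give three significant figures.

Below node A the series string R2+R3 = 3140 Ω sits in parallel with the 12700 Ω load: 2518 Ω.
V_A = 34.6 × 2518/(3900 + 2518) = 13.6 V.

V ≈ 13.6 V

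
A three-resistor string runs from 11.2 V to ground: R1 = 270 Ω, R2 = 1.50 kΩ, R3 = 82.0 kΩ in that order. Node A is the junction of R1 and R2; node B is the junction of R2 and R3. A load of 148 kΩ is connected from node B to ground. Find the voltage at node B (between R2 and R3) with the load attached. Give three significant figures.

At node B, R3 is in parallel with the load: R3‖R_L = 52770 Ω.
Below node A the resistance is R2 + (R3‖R_L) = 54270 Ω, so V_A = 11.2 × 54270/54540 = 11.14 V.
Then V_B = V_A × (R3‖R_L)/(R2 + R3‖R_L) = 11.14 × 52770/54270 = 10.8 V.

V ≈ 10.8 V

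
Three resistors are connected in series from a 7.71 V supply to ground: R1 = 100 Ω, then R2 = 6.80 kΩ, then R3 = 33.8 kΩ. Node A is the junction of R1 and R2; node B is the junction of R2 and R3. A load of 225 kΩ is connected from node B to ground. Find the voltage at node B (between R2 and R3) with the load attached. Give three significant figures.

At node B, R3 is in parallel with the load: R3‖R_L = 29390 Ω.
Below node A the resistance is R2 + (R3‖R_L) = 36190 Ω, so V_A = 7.71 × 36190/36290 = 7.689 V.
Then V_B = V_A × (R3‖R_L)/(R2 + R3‖R_L) = 7.689 × 29390/36190 = 6.24 V.

V ≈ 6.24 V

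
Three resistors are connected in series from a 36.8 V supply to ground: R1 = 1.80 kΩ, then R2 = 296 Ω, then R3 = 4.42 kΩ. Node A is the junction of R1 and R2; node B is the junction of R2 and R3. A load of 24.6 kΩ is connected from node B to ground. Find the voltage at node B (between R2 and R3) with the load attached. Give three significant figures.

At node B, R3 is in parallel with the load: R3‖R_L = 3747 Ω.
Below node A the resistance is R2 + (R3‖R_L) = 4043 Ω, so V_A = 36.8 × 4043/5843 = 25.46 V.
Then V_B = V_A × (R3‖R_L)/(R2 + R3‖R_L) = 25.46 × 3747/4043 = 23.6 V.

V ≈ 23.6 V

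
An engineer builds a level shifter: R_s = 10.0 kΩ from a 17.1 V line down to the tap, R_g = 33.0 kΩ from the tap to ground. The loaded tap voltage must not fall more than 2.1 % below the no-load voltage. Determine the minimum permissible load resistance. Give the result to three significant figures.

Output resistance R_th = R_s‖R_g = (10.0 × 33.0)/43.00 = 7.674 kΩ.
The fractional drop is R_th/(R_th + R_L); requiring this ≤ 0.0210 gives R_L ≥ R_th(1/0.0210 − 1) = 7.674 × 46.62 = 358 kΩ.

R_L(min) ≈ 358 kΩ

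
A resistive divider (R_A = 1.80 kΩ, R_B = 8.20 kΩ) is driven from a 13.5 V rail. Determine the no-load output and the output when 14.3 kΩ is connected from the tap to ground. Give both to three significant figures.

Open-circuit: V = 13.5 × 8.20/(1.80 + 8.20) = 11.1 V.
With the load, R_B becomes R_B‖R_L = 5.212 kΩ, so V = 13.5 × 5.212/7.012 = 10.0 V.

Unloaded: 11.1 V; loaded: 10.0 V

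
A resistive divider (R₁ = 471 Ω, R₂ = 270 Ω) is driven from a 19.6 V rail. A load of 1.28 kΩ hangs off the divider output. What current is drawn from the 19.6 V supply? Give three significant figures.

I ≈ 28.2 mA

R₂‖R_L = 223.0 Ω, so the source sees R₁ + R₂‖R_L = 694.0 Ω.
I = 19.6 V / 694.0 Ω = 28.2 mA.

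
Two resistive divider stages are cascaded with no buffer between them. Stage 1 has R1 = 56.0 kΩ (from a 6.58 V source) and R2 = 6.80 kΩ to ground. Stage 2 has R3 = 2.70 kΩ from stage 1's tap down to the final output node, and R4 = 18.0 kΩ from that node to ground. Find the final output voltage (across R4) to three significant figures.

V_out ≈ 0.479 V

Stage 2 presents R3+R4 = 20.70 kΩ as a load on stage 1's tap.
Stage 1's lower leg becomes R2‖(R3+R4) = 5.119 kΩ, so V_mid = 6.58 × 5.119/61.12 = 0.5511 V.
Stage 2 is itself unloaded: V_out = V_mid × R4/(R3+R4) = 0.5511 × 18.0/20.70 = 0.479 V.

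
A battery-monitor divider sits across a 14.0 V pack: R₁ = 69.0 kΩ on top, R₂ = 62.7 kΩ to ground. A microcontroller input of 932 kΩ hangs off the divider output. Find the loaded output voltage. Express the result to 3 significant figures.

The load sits in parallel with R₂: R₂‖R_L = (62.7 × 932) / (62.7 + 932) = 58.75 kΩ.
V_out = 14.0 × 58.75 / (69.0 + 58.75) = 14.0 × 58.75/127.7 = 6.44 V.
(Unloaded it would have been 6.67 V.)

V_out ≈ 6.44 V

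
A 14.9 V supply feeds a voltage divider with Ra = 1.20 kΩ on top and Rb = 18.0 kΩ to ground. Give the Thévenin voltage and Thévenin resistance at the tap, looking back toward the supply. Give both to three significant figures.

V_th = 14.0 V, R_th = 1.12 kΩ

V_th is the open-circuit tap voltage: 14.9 × 18.0/(1.20 + 18.0) = 14.0 V.
With the supply zeroed, Ra and Rb appear in parallel from the tap: R_th = Ra‖Rb = (1.20 × 18.0)/19.20 = 1.12 kΩ.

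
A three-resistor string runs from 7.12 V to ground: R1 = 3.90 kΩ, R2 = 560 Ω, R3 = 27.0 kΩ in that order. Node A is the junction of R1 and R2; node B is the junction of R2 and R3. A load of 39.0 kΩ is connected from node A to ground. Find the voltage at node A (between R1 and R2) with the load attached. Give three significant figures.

Below node A the series string R2+R3 = 27560 Ω sits in parallel with the 39000 Ω load: 16150 Ω.
V_A = 7.12 × 16150/(3900 + 16150) = 5.73 V.

V ≈ 5.73 V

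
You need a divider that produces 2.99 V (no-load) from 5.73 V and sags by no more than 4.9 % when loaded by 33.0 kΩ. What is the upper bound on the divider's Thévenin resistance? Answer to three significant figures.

R_th ≤ 1.70 kΩ

Loading drop = R_th/(R_th + R_L) ≤ 0.0490, so R_th ≤ R_L · ε/(1−ε) = 33.0 kΩ × 0.0490/0.9510 = 1.70 kΩ.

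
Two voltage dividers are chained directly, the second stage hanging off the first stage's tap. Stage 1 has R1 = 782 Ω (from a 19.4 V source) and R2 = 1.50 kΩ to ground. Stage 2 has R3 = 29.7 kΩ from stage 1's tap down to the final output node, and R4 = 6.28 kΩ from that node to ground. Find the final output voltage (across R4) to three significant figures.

V_out ≈ 2.19 V

Stage 2 presents R3+R4 = 35980 Ω as a load on stage 1's tap.
Stage 1's lower leg becomes R2‖(R3+R4) = 1440 Ω, so V_mid = 19.4 × 1440/2222 = 12.57 V.
Stage 2 is itself unloaded: V_out = V_mid × R4/(R3+R4) = 12.57 × 6280/35980 = 2.19 V.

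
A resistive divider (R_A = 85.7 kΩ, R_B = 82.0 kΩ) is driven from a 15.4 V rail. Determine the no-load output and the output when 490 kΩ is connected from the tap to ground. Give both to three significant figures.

Unloaded: 7.53 V; loaded: 6.94 V

Open-circuit: V = 15.4 × 82.0/(85.7 + 82.0) = 7.53 V.
With the load, R_B becomes R_B‖R_L = 70.24 kΩ, so V = 15.4 × 70.24/155.9 = 6.94 V.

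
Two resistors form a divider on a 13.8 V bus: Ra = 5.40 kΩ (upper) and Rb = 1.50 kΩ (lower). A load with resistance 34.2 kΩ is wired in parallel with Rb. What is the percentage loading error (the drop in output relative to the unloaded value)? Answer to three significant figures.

The divider's output (Thévenin) resistance is Ra‖Rb = 1.174 kΩ.
Fractional drop under load = R_th/(R_th + R_L) = 1.174 / (1.174 + 34.2) = 0.03319.
So the output falls by 3.32 %.

3.32 %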